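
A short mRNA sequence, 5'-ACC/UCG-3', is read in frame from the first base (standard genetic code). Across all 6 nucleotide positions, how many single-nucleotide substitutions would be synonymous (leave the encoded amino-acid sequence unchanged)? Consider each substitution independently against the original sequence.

Codon 1 (ACC, Thr): 3 synonymous substitutions.
Codon 2 (UCG, Ser): 3 synonymous substitutions.
Total: 3 + 3 = 6.

6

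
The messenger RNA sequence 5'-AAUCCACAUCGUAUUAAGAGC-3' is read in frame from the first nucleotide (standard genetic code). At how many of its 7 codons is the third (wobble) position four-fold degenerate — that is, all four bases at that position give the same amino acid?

2

Codon 1 AAU (Asn): third position 2-fold.
Codon 2 CCA (Pro): third position 4-fold.
Codon 3 CAU (His): third position 2-fold.
Codon 4 CGU (Arg): third position 4-fold.
Codon 5 AUU (Ile): third position 3-fold.
Codon 6 AAG (Lys): third position 2-fold.
Codon 7 AGC (Ser): third position 2-fold.
Four-fold degenerate third positions: 2.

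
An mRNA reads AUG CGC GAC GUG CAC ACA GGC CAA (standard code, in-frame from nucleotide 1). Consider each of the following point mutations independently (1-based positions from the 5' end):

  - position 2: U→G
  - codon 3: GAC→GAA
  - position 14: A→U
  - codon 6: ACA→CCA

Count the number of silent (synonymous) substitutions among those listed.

0

Codon 1: AUG (Met) → AGG (Arg) — missense.
Codon 3: GAC (Asp) → GAA (Glu) — missense.
Codon 5: CAC (His) → CUC (Leu) — missense.
Codon 6: ACA (Thr) → CCA (Pro) — missense.
Synonymous: 0 of 4.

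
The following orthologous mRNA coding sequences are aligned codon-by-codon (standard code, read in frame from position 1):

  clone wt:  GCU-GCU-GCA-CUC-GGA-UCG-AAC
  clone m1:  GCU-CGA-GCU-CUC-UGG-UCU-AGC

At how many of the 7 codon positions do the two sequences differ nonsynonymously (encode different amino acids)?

Codon 1: GCU Ala / GCU Ala — identical.
Codon 2: GCU Ala / CGA Arg — nonsynonymous.
Codon 3: GCA Ala / GCU Ala — synonymous.
Codon 4: CUC Leu / CUC Leu — identical.
Codon 5: GGA Gly / UGG Trp — nonsynonymous.
Codon 6: UCG Ser / UCU Ser — synonymous.
Codon 7: AAC Asn / AGC Ser — nonsynonymous.
Nonsynonymous differences: 3.

3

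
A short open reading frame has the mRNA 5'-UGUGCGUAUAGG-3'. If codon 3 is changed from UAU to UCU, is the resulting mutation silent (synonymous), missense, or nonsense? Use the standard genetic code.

Position 8 falls in codon 3: UAU → Tyr.
After the substitution the codon is UCU → Ser.
Tyr ≠ Ser, so this is a missense mutation.

missense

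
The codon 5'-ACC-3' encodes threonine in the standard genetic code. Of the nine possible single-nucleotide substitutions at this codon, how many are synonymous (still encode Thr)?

Position 1: none → 0 synonymous.
Position 2: none → 0 synonymous.
Position 3: ACU, ACA, ACG → 3 synonymous.
Total: 0 + 0 + 3 = 3.

3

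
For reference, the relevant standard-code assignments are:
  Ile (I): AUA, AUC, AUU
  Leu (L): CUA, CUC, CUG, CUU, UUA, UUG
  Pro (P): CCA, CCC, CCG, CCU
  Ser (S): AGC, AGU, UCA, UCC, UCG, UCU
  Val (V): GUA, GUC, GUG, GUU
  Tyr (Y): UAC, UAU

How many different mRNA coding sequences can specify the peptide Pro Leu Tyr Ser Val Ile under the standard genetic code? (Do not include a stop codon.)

3456

Pro: 4 codons.
Leu: 6 codons.
Tyr: 2 codons.
Ser: 6 codons.
Val: 4 codons.
Ile: 3 codons.
4 × 6 × 2 × 6 × 4 × 3 = 3456.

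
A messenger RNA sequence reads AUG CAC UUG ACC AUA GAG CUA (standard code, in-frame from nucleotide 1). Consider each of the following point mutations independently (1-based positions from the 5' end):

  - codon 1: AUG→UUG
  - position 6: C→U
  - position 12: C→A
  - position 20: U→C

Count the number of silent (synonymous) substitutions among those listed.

Codon 1: AUG (Met) → UUG (Leu) — missense.
Codon 2: CAC (His) → CAU (His) — synonymous.
Codon 4: ACC (Thr) → ACA (Thr) — synonymous.
Codon 7: CUA (Leu) → CCA (Pro) — missense.
Synonymous: 2 of 4.

2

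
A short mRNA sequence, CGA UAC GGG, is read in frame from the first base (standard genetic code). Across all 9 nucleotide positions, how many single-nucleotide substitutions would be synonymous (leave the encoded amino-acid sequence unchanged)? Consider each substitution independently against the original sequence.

Codon 1 (CGA, Arg): 4 synonymous substitutions.
Codon 2 (UAC, Tyr): 1 synonymous substitution.
Codon 3 (GGG, Gly): 3 synonymous substitutions.
Total: 4 + 1 + 3 = 8.

8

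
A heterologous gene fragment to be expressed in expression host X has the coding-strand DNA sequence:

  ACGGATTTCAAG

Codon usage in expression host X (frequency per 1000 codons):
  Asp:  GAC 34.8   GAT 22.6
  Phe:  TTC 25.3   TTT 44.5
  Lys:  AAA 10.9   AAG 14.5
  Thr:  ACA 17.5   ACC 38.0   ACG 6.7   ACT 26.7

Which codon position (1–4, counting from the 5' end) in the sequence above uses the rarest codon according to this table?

Codon 1 ACG (Thr): 6.7 per 1000.
Codon 2 GAT (Asp): 22.6 per 1000.
Codon 3 TTC (Phe): 25.3 per 1000.
Codon 4 AAG (Lys): 14.5 per 1000.
Lowest frequency is 6.7 at codon 1.

1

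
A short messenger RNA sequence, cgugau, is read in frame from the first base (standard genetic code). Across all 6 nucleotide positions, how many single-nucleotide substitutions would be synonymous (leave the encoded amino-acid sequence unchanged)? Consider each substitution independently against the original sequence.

4

Codon 1 (CGU, Arg): 3 synonymous substitutions.
Codon 2 (GAU, Asp): 1 synonymous substitution.
Total: 3 + 1 = 4.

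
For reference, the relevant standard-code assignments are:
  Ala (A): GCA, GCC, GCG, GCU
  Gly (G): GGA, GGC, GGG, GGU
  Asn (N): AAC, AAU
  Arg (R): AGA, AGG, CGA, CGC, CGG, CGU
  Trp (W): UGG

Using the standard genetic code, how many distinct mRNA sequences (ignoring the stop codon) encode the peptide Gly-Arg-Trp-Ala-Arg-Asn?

1152

Gly: 4 codons.
Arg: 6 codons.
Trp: 1 codon.
Ala: 4 codons.
Arg: 6 codons.
Asn: 2 codons.
4 × 6 × 1 × 4 × 6 × 2 = 1152.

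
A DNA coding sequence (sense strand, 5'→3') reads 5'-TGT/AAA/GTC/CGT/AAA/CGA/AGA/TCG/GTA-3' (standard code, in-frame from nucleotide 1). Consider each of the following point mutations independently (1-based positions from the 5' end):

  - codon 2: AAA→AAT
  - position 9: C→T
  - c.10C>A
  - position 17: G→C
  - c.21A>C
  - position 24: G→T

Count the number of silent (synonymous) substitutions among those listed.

2

Codon 2: AAA (Lys) → AAT (Asn) — missense.
Codon 3: GTC (Val) → GTT (Val) — synonymous.
Codon 4: CGT (Arg) → AGT (Ser) — missense.
Codon 6: CGA (Arg) → CCA (Pro) — missense.
Codon 7: AGA (Arg) → AGC (Ser) — missense.
Codon 8: TCG (Ser) → TCT (Ser) — synonymous.
Synonymous: 2 of 6.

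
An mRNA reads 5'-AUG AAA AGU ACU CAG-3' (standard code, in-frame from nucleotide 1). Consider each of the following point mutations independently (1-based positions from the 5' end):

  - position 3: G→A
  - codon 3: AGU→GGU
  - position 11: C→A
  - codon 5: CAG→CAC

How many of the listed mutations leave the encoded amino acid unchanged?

0

Codon 1: AUG (Met) → AUA (Ile) — missense.
Codon 3: AGU (Ser) → GGU (Gly) — missense.
Codon 4: ACU (Thr) → AAU (Asn) — missense.
Codon 5: CAG (Gln) → CAC (His) — missense.
Synonymous: 0 of 4.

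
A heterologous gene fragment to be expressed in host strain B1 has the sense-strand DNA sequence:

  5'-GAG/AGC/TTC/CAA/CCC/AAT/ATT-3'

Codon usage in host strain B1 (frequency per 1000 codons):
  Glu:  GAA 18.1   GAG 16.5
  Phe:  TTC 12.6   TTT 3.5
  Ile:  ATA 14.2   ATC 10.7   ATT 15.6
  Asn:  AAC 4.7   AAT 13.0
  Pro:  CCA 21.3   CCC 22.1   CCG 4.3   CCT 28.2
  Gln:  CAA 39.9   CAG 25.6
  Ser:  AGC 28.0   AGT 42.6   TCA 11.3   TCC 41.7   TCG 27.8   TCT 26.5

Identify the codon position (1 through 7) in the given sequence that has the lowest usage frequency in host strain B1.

Codon 1 GAG (Glu): 16.5 per 1000.
Codon 2 AGC (Ser): 28.0 per 1000.
Codon 3 TTC (Phe): 12.6 per 1000.
Codon 4 CAA (Gln): 39.9 per 1000.
Codon 5 CCC (Pro): 22.1 per 1000.
Codon 6 AAT (Asn): 13.0 per 1000.
Codon 7 ATT (Ile): 15.6 per 1000.
Lowest frequency is 12.6 at codon 3.

3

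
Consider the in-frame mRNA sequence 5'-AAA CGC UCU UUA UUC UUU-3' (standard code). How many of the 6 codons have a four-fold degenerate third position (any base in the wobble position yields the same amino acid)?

2

Codon 1 AAA (Lys): third position 2-fold.
Codon 2 CGC (Arg): third position 4-fold.
Codon 3 UCU (Ser): third position 4-fold.
Codon 4 UUA (Leu): third position 2-fold.
Codon 5 UUC (Phe): third position 2-fold.
Codon 6 UUU (Phe): third position 2-fold.
Four-fold degenerate third positions: 2.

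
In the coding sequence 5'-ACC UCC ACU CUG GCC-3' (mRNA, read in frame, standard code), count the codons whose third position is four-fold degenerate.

Codon 1 ACC (Thr): third position 4-fold.
Codon 2 UCC (Ser): third position 4-fold.
Codon 3 ACU (Thr): third position 4-fold.
Codon 4 CUG (Leu): third position 4-fold.
Codon 5 GCC (Ala): third position 4-fold.
Four-fold degenerate third positions: 5.

5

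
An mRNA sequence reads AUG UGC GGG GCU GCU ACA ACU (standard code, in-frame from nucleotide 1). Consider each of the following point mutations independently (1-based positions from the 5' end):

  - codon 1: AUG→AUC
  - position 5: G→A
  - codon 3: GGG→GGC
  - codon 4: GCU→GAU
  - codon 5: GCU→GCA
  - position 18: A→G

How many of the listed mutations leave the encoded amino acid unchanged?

3

Codon 1: AUG (Met) → AUC (Ile) — missense.
Codon 2: UGC (Cys) → UAC (Tyr) — missense.
Codon 3: GGG (Gly) → GGC (Gly) — synonymous.
Codon 4: GCU (Ala) → GAU (Asp) — missense.
Codon 5: GCU (Ala) → GCA (Ala) — synonymous.
Codon 6: ACA (Thr) → ACG (Thr) — synonymous.
Synonymous: 3 of 6.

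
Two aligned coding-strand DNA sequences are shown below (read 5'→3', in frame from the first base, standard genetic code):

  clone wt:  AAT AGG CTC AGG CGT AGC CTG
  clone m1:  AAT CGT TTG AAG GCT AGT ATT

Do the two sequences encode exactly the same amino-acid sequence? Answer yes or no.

Codon 1: AAT Asn / AAT Asn — identical.
Codon 2: AGG Arg / CGT Arg — synonymous.
Codon 3: CTC Leu / TTG Leu — synonymous.
Codon 4: AGG Arg / AAG Lys — nonsynonymous.
Codon 5: CGT Arg / GCT Ala — nonsynonymous.
Codon 6: AGC Ser / AGT Ser — synonymous.
Codon 7: CTG Leu / ATT Ile — nonsynonymous.
Nonsynonymous differences: 3 → different protein.

no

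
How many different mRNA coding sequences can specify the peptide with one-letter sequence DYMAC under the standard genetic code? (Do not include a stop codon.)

32

Asp: 2 codons.
Tyr: 2 codons.
Met: 1 codon.
Ala: 4 codons.
Cys: 2 codons.
2 × 2 × 1 × 4 × 2 = 32.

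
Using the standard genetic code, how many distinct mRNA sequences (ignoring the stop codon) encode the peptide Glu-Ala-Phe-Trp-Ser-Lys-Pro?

768

Glu: 2 codons.
Ala: 4 codons.
Phe: 2 codons.
Trp: 1 codon.
Ser: 6 codons.
Lys: 2 codons.
Pro: 4 codons.
2 × 4 × 2 × 1 × 6 × 2 × 4 = 768.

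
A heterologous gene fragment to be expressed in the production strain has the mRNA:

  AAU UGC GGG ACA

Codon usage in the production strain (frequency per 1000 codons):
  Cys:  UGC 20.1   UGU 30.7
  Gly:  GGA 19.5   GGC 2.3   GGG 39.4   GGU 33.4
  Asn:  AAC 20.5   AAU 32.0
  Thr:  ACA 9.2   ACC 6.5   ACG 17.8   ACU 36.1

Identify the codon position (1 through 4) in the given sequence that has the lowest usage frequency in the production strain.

Codon 1 AAU (Asn): 32.0 per 1000.
Codon 2 UGC (Cys): 20.1 per 1000.
Codon 3 GGG (Gly): 39.4 per 1000.
Codon 4 ACA (Thr): 9.2 per 1000.
Lowest frequency is 9.2 at codon 4.

4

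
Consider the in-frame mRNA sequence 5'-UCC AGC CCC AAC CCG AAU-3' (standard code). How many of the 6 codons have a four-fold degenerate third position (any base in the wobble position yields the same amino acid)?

Codon 1 UCC (Ser): third position 4-fold.
Codon 2 AGC (Ser): third position 2-fold.
Codon 3 CCC (Pro): third position 4-fold.
Codon 4 AAC (Asn): third position 2-fold.
Codon 5 CCG (Pro): third position 4-fold.
Codon 6 AAU (Asn): third position 2-fold.
Four-fold degenerate third positions: 3.

3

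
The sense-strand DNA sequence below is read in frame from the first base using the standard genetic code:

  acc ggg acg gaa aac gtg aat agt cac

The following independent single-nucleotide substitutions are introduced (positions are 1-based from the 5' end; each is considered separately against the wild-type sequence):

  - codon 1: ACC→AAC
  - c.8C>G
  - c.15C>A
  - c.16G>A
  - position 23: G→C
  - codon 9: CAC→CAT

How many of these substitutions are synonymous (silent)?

Codon 1: ACC (Thr) → AAC (Asn) — missense.
Codon 3: ACG (Thr) → AGG (Arg) — missense.
Codon 5: AAC (Asn) → AAA (Lys) — missense.
Codon 6: GTG (Val) → ATG (Met) — missense.
Codon 8: AGT (Ser) → ACT (Thr) — missense.
Codon 9: CAC (His) → CAT (His) — synonymous.
Synonymous: 1 of 6.

1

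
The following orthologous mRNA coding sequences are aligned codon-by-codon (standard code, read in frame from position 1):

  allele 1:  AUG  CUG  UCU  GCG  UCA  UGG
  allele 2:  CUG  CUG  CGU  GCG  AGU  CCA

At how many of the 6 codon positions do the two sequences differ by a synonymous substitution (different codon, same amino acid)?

Codon 1: AUG Met / CUG Leu — nonsynonymous.
Codon 2: CUG Leu / CUG Leu — identical.
Codon 3: UCU Ser / CGU Arg — nonsynonymous.
Codon 4: GCG Ala / GCG Ala — identical.
Codon 5: UCA Ser / AGU Ser — synonymous.
Codon 6: UGG Trp / CCA Pro — nonsynonymous.
Synonymous differences: 1.

1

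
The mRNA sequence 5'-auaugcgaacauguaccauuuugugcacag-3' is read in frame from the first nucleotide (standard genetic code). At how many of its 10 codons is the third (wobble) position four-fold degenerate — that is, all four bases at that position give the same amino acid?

3

Codon 1 AUA (Ile): third position 3-fold.
Codon 2 UGC (Cys): third position 2-fold.
Codon 3 GAA (Glu): third position 2-fold.
Codon 4 CAU (His): third position 2-fold.
Codon 5 GUA (Val): third position 4-fold.
Codon 6 CCA (Pro): third position 4-fold.
Codon 7 UUU (Phe): third position 2-fold.
Codon 8 UGU (Cys): third position 2-fold.
Codon 9 GCA (Ala): third position 4-fold.
Codon 10 CAG (Gln): third position 2-fold.
Four-fold degenerate third positions: 3.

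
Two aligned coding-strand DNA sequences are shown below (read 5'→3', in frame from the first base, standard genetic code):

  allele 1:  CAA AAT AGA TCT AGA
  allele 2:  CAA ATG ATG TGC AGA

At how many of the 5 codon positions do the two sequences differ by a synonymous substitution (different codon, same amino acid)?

0

Codon 1: CAA Gln / CAA Gln — identical.
Codon 2: AAT Asn / ATG Met — nonsynonymous.
Codon 3: AGA Arg / ATG Met — nonsynonymous.
Codon 4: TCT Ser / TGC Cys — nonsynonymous.
Codon 5: AGA Arg / AGA Arg — identical.
Synonymous differences: 0.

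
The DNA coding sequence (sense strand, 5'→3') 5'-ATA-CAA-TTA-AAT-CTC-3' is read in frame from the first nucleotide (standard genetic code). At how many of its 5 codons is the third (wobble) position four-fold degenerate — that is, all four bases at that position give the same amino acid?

Codon 1 ATA (Ile): third position 3-fold.
Codon 2 CAA (Gln): third position 2-fold.
Codon 3 TTA (Leu): third position 2-fold.
Codon 4 AAT (Asn): third position 2-fold.
Codon 5 CTC (Leu): third position 4-fold.
Four-fold degenerate third positions: 1.

1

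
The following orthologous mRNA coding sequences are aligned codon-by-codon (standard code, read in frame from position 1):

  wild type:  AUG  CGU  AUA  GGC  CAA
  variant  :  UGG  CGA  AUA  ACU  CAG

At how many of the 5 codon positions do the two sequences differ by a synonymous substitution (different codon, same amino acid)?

2

Codon 1: AUG Met / UGG Trp — nonsynonymous.
Codon 2: CGU Arg / CGA Arg — synonymous.
Codon 3: AUA Ile / AUA Ile — identical.
Codon 4: GGC Gly / ACU Thr — nonsynonymous.
Codon 5: CAA Gln / CAG Gln — synonymous.
Synonymous differences: 2.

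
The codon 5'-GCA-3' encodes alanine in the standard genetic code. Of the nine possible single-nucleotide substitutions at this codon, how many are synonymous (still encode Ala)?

Position 1: none → 0 synonymous.
Position 2: none → 0 synonymous.
Position 3: GCU, GCC, GCG → 3 synonymous.
Total: 0 + 0 + 3 = 3.

3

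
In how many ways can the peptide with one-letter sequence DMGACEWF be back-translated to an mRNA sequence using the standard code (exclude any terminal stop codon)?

256

Asp: 2 codons.
Met: 1 codon.
Gly: 4 codons.
Ala: 4 codons.
Cys: 2 codons.
Glu: 2 codons.
Trp: 1 codon.
Phe: 2 codons.
2 × 1 × 4 × 4 × 2 × 2 × 1 × 2 = 256.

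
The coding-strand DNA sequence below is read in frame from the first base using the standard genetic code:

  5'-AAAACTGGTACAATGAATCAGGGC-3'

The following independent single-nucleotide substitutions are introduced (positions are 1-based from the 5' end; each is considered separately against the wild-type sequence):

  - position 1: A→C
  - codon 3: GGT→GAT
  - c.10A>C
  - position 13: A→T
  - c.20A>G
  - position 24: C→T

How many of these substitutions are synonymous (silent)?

1

Codon 1: AAA (Lys) → CAA (Gln) — missense.
Codon 3: GGT (Gly) → GAT (Asp) — missense.
Codon 4: ACA (Thr) → CCA (Pro) — missense.
Codon 5: ATG (Met) → TTG (Leu) — missense.
Codon 7: CAG (Gln) → CGG (Arg) — missense.
Codon 8: GGC (Gly) → GGT (Gly) — synonymous.
Synonymous: 1 of 6.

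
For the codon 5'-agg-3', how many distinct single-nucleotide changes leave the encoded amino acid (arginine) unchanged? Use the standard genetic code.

Position 1: CGG → 1 synonymous.
Position 2: none → 0 synonymous.
Position 3: AGA → 1 synonymous.
Total: 1 + 0 + 1 = 2.

2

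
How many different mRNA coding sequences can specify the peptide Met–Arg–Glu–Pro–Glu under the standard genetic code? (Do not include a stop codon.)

96

Met: 1 codon.
Arg: 6 codons.
Glu: 2 codons.
Pro: 4 codons.
Glu: 2 codons.
1 × 6 × 2 × 4 × 2 = 96.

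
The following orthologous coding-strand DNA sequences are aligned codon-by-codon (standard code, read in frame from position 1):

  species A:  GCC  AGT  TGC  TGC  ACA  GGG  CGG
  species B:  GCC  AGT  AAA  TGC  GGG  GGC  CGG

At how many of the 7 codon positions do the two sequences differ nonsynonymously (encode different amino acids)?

2

Codon 1: GCC Ala / GCC Ala — identical.
Codon 2: AGT Ser / AGT Ser — identical.
Codon 3: TGC Cys / AAA Lys — nonsynonymous.
Codon 4: TGC Cys / TGC Cys — identical.
Codon 5: ACA Thr / GGG Gly — nonsynonymous.
Codon 6: GGG Gly / GGC Gly — synonymous.
Codon 7: CGG Arg / CGG Arg — identical.
Nonsynonymous differences: 2.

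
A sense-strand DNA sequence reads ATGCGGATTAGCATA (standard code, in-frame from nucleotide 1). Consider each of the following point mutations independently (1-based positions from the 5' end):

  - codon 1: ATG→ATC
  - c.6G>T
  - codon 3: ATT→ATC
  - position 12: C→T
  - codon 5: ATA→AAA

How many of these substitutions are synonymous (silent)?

Codon 1: ATG (Met) → ATC (Ile) — missense.
Codon 2: CGG (Arg) → CGT (Arg) — synonymous.
Codon 3: ATT (Ile) → ATC (Ile) — synonymous.
Codon 4: AGC (Ser) → AGT (Ser) — synonymous.
Codon 5: ATA (Ile) → AAA (Lys) — missense.
Synonymous: 3 of 5.

3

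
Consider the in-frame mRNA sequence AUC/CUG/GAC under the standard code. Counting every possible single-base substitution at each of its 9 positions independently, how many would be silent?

Codon 1 (AUC, Ile): 2 synonymous substitutions.
Codon 2 (CUG, Leu): 4 synonymous substitutions.
Codon 3 (GAC, Asp): 1 synonymous substitution.
Total: 2 + 4 + 1 = 7.

7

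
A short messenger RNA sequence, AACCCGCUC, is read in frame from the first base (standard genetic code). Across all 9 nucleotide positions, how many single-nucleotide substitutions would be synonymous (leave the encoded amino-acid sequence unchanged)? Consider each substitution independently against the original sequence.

7

Codon 1 (AAC, Asn): 1 synonymous substitution.
Codon 2 (CCG, Pro): 3 synonymous substitutions.
Codon 3 (CUC, Leu): 3 synonymous substitutions.
Total: 1 + 3 + 3 = 7.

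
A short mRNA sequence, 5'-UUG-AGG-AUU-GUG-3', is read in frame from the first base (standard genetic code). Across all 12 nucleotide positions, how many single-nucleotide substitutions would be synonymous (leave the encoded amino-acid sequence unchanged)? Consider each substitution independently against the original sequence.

Codon 1 (UUG, Leu): 2 synonymous substitutions.
Codon 2 (AGG, Arg): 2 synonymous substitutions.
Codon 3 (AUU, Ile): 2 synonymous substitutions.
Codon 4 (GUG, Val): 3 synonymous substitutions.
Total: 2 + 2 + 2 + 3 = 9.

9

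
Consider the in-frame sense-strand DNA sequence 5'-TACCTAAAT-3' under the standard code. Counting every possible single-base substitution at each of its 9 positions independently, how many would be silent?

Codon 1 (TAC, Tyr): 1 synonymous substitution.
Codon 2 (CTA, Leu): 4 synonymous substitutions.
Codon 3 (AAT, Asn): 1 synonymous substitution.
Total: 1 + 4 + 1 = 6.

6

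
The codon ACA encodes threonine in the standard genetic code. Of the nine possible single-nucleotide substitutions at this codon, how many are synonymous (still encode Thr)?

3

Position 1: none → 0 synonymous.
Position 2: none → 0 synonymous.
Position 3: ACU, ACC, ACG → 3 synonymous.
Total: 0 + 0 + 3 = 3.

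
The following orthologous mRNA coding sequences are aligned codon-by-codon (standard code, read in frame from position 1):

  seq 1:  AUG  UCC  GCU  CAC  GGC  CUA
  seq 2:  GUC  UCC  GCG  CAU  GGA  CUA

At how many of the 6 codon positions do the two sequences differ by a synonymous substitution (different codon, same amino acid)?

Codon 1: AUG Met / GUC Val — nonsynonymous.
Codon 2: UCC Ser / UCC Ser — identical.
Codon 3: GCU Ala / GCG Ala — synonymous.
Codon 4: CAC His / CAU His — synonymous.
Codon 5: GGC Gly / GGA Gly — synonymous.
Codon 6: CUA Leu / CUA Leu — identical.
Synonymous differences: 3.

3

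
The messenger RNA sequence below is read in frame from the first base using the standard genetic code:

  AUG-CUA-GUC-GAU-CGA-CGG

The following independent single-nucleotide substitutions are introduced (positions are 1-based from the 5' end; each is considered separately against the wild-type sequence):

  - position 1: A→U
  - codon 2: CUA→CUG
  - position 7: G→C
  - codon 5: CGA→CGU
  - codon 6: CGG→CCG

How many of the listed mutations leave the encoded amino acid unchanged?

Codon 1: AUG (Met) → UUG (Leu) — missense.
Codon 2: CUA (Leu) → CUG (Leu) — synonymous.
Codon 3: GUC (Val) → CUC (Leu) — missense.
Codon 5: CGA (Arg) → CGU (Arg) — synonymous.
Codon 6: CGG (Arg) → CCG (Pro) — missense.
Synonymous: 2 of 5.

2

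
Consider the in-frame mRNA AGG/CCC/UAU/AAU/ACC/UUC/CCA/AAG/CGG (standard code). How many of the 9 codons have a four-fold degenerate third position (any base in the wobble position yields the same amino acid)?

Codon 1 AGG (Arg): third position 2-fold.
Codon 2 CCC (Pro): third position 4-fold.
Codon 3 UAU (Tyr): third position 2-fold.
Codon 4 AAU (Asn): third position 2-fold.
Codon 5 ACC (Thr): third position 4-fold.
Codon 6 UUC (Phe): third position 2-fold.
Codon 7 CCA (Pro): third position 4-fold.
Codon 8 AAG (Lys): third position 2-fold.
Codon 9 CGG (Arg): third position 4-fold.
Four-fold degenerate third positions: 4.

4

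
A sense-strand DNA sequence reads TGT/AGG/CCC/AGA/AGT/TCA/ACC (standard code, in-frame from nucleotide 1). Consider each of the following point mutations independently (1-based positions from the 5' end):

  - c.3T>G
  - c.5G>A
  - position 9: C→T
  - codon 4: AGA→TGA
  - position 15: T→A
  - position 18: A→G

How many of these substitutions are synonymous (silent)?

Codon 1: TGT (Cys) → TGG (Trp) — missense.
Codon 2: AGG (Arg) → AAG (Lys) — missense.
Codon 3: CCC (Pro) → CCT (Pro) — synonymous.
Codon 4: AGA (Arg) → TGA (Stop) — nonsense.
Codon 5: AGT (Ser) → AGA (Arg) — missense.
Codon 6: TCA (Ser) → TCG (Ser) — synonymous.
Synonymous: 2 of 6.

2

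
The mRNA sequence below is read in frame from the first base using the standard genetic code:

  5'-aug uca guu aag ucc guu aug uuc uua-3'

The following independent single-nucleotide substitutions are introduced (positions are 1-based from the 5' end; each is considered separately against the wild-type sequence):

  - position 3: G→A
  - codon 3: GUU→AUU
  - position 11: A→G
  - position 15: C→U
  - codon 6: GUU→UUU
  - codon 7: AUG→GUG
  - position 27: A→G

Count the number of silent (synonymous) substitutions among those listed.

2

Codon 1: AUG (Met) → AUA (Ile) — missense.
Codon 3: GUU (Val) → AUU (Ile) — missense.
Codon 4: AAG (Lys) → AGG (Arg) — missense.
Codon 5: UCC (Ser) → UCU (Ser) — synonymous.
Codon 6: GUU (Val) → UUU (Phe) — missense.
Codon 7: AUG (Met) → GUG (Val) — missense.
Codon 9: UUA (Leu) → UUG (Leu) — synonymous.
Synonymous: 2 of 7.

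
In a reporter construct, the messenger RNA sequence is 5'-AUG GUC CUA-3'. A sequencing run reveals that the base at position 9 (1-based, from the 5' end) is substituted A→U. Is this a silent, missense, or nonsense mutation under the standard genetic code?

Position 9 falls in codon 3: CUA → Leu.
After the substitution the codon is CUU → Leu.
Both encode Leu, so the change is synonymous.

silent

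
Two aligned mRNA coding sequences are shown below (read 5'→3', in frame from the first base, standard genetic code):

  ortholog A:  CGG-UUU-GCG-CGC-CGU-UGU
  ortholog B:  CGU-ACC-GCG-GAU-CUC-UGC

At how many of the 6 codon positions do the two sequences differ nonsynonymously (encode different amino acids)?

Codon 1: CGG Arg / CGU Arg — synonymous.
Codon 2: UUU Phe / ACC Thr — nonsynonymous.
Codon 3: GCG Ala / GCG Ala — identical.
Codon 4: CGC Arg / GAU Asp — nonsynonymous.
Codon 5: CGU Arg / CUC Leu — nonsynonymous.
Codon 6: UGU Cys / UGC Cys — synonymous.
Nonsynonymous differences: 3.

3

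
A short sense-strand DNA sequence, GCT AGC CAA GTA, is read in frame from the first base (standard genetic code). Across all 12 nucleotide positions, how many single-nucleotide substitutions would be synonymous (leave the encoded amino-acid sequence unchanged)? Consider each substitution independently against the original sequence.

Codon 1 (GCT, Ala): 3 synonymous substitutions.
Codon 2 (AGC, Ser): 1 synonymous substitution.
Codon 3 (CAA, Gln): 1 synonymous substitution.
Codon 4 (GTA, Val): 3 synonymous substitutions.
Total: 3 + 1 + 1 + 3 = 8.

8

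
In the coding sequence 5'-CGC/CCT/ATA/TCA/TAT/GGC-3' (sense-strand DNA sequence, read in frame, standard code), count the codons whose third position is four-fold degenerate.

Codon 1 CGC (Arg): third position 4-fold.
Codon 2 CCT (Pro): third position 4-fold.
Codon 3 ATA (Ile): third position 3-fold.
Codon 4 TCA (Ser): third position 4-fold.
Codon 5 TAT (Tyr): third position 2-fold.
Codon 6 GGC (Gly): third position 4-fold.
Four-fold degenerate third positions: 4.

4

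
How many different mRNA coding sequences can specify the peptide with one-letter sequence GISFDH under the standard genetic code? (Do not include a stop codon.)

Gly: 4 codons.
Ile: 3 codons.
Ser: 6 codons.
Phe: 2 codons.
Asp: 2 codons.
His: 2 codons.
4 × 3 × 6 × 2 × 2 × 2 = 576.

576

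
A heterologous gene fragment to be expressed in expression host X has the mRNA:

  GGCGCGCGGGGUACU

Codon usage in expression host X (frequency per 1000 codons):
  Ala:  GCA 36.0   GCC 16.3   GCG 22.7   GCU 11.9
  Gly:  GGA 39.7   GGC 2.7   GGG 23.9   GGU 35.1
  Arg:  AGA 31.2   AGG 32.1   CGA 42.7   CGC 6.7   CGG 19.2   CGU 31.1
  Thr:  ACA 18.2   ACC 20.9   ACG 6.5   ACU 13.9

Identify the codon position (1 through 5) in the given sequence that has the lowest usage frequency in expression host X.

Codon 1 GGC (Gly): 2.7 per 1000.
Codon 2 GCG (Ala): 22.7 per 1000.
Codon 3 CGG (Arg): 19.2 per 1000.
Codon 4 GGU (Gly): 35.1 per 1000.
Codon 5 ACU (Thr): 13.9 per 1000.
Lowest frequency is 2.7 at codon 1.

1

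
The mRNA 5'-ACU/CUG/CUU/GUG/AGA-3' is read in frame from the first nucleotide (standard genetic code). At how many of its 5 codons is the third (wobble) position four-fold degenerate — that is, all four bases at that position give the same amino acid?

4

Codon 1 ACU (Thr): third position 4-fold.
Codon 2 CUG (Leu): third position 4-fold.
Codon 3 CUU (Leu): third position 4-fold.
Codon 4 GUG (Val): third position 4-fold.
Codon 5 AGA (Arg): third position 2-fold.
Four-fold degenerate third positions: 4.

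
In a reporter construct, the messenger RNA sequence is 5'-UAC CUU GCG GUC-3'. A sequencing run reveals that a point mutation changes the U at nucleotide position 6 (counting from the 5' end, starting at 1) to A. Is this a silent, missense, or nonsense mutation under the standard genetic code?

silent

Position 6 falls in codon 2: CUU → Leu.
After the substitution the codon is CUA → Leu.
Both encode Leu, so the change is synonymous.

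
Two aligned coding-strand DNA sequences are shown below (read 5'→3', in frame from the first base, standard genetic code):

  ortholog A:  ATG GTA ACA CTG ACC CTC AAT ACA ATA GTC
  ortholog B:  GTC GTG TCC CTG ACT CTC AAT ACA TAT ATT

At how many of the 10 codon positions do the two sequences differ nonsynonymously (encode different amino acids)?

Codon 1: ATG Met / GTC Val — nonsynonymous.
Codon 2: GTA Val / GTG Val — synonymous.
Codon 3: ACA Thr / TCC Ser — nonsynonymous.
Codon 4: CTG Leu / CTG Leu — identical.
Codon 5: ACC Thr / ACT Thr — synonymous.
Codon 6: CTC Leu / CTC Leu — identical.
Codon 7: AAT Asn / AAT Asn — identical.
Codon 8: ACA Thr / ACA Thr — identical.
Codon 9: ATA Ile / TAT Tyr — nonsynonymous.
Codon 10: GTC Val / ATT Ile — nonsynonymous.
Nonsynonymous differences: 4.

4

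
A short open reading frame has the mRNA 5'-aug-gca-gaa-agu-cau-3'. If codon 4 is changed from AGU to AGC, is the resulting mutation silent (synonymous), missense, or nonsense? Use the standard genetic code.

silent

Position 12 falls in codon 4: AGU → Ser.
After the substitution the codon is AGC → Ser.
Both encode Ser, so the change is synonymous.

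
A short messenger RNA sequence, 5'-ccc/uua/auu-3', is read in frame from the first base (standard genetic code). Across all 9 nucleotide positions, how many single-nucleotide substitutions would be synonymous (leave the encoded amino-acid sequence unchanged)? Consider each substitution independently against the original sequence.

7

Codon 1 (CCC, Pro): 3 synonymous substitutions.
Codon 2 (UUA, Leu): 2 synonymous substitutions.
Codon 3 (AUU, Ile): 2 synonymous substitutions.
Total: 3 + 2 + 2 = 7.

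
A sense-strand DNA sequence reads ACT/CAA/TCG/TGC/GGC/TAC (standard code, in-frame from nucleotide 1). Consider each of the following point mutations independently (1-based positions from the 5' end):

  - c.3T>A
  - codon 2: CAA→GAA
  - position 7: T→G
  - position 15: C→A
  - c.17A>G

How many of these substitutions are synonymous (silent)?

2

Codon 1: ACT (Thr) → ACA (Thr) — synonymous.
Codon 2: CAA (Gln) → GAA (Glu) — missense.
Codon 3: TCG (Ser) → GCG (Ala) — missense.
Codon 5: GGC (Gly) → GGA (Gly) — synonymous.
Codon 6: TAC (Tyr) → TGC (Cys) — missense.
Synonymous: 2 of 5.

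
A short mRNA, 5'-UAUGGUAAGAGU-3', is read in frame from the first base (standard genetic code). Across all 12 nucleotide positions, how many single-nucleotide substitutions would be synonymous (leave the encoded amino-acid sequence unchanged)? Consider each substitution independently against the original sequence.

6

Codon 1 (UAU, Tyr): 1 synonymous substitution.
Codon 2 (GGU, Gly): 3 synonymous substitutions.
Codon 3 (AAG, Lys): 1 synonymous substitution.
Codon 4 (AGU, Ser): 1 synonymous substitution.
Total: 1 + 3 + 1 + 1 = 6.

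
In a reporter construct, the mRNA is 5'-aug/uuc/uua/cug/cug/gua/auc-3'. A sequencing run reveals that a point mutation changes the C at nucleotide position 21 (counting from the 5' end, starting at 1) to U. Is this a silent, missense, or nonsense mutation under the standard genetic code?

Position 21 falls in codon 7: AUC → Ile.
After the substitution the codon is AUU → Ile.
Both encode Ile, so the change is synonymous.

silent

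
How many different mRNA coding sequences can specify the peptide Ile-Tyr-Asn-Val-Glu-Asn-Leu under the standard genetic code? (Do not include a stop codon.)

1152

Ile: 3 codons.
Tyr: 2 codons.
Asn: 2 codons.
Val: 4 codons.
Glu: 2 codons.
Asn: 2 codons.
Leu: 6 codons.
3 × 2 × 2 × 4 × 2 × 2 × 6 = 1152.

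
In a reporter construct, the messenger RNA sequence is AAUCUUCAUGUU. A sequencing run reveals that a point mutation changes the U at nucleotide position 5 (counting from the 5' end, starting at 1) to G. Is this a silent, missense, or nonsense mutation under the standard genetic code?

Position 5 falls in codon 2: CUU → Leu.
After the substitution the codon is CGU → Arg.
Leu ≠ Arg, so this is a missense mutation.

missense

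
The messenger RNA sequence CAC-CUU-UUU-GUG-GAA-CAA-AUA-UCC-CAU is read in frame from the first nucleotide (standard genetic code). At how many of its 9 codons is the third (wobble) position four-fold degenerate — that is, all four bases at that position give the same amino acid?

Codon 1 CAC (His): third position 2-fold.
Codon 2 CUU (Leu): third position 4-fold.
Codon 3 UUU (Phe): third position 2-fold.
Codon 4 GUG (Val): third position 4-fold.
Codon 5 GAA (Glu): third position 2-fold.
Codon 6 CAA (Gln): third position 2-fold.
Codon 7 AUA (Ile): third position 3-fold.
Codon 8 UCC (Ser): third position 4-fold.
Codon 9 CAU (His): third position 2-fold.
Four-fold degenerate third positions: 3.

3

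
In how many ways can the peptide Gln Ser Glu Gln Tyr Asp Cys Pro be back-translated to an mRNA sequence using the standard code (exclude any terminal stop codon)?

1536

Gln: 2 codons.
Ser: 6 codons.
Glu: 2 codons.
Gln: 2 codons.
Tyr: 2 codons.
Asp: 2 codons.
Cys: 2 codons.
Pro: 4 codons.
2 × 6 × 2 × 2 × 2 × 2 × 2 × 4 = 1536.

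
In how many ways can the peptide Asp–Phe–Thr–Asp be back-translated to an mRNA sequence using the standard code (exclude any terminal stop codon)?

Asp: 2 codons.
Phe: 2 codons.
Thr: 4 codons.
Asp: 2 codons.
2 × 2 × 4 × 2 = 32.

32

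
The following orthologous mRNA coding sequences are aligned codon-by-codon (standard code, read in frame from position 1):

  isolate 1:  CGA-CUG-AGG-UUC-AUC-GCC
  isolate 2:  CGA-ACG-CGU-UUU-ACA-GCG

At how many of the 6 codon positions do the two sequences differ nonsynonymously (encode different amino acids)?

Codon 1: CGA Arg / CGA Arg — identical.
Codon 2: CUG Leu / ACG Thr — nonsynonymous.
Codon 3: AGG Arg / CGU Arg — synonymous.
Codon 4: UUC Phe / UUU Phe — synonymous.
Codon 5: AUC Ile / ACA Thr — nonsynonymous.
Codon 6: GCC Ala / GCG Ala — synonymous.
Nonsynonymous differences: 2.

2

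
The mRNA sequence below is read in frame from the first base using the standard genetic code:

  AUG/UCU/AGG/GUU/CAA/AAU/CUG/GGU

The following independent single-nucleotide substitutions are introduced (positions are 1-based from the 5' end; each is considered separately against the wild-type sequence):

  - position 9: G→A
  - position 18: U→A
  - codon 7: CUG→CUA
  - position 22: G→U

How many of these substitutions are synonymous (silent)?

2

Codon 3: AGG (Arg) → AGA (Arg) — synonymous.
Codon 6: AAU (Asn) → AAA (Lys) — missense.
Codon 7: CUG (Leu) → CUA (Leu) — synonymous.
Codon 8: GGU (Gly) → UGU (Cys) — missense.
Synonymous: 2 of 4.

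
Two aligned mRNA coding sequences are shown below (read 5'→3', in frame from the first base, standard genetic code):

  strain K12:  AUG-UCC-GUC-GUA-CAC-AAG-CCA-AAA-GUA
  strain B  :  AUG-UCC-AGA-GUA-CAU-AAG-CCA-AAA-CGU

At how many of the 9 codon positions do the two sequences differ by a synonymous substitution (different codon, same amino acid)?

Codon 1: AUG Met / AUG Met — identical.
Codon 2: UCC Ser / UCC Ser — identical.
Codon 3: GUC Val / AGA Arg — nonsynonymous.
Codon 4: GUA Val / GUA Val — identical.
Codon 5: CAC His / CAU His — synonymous.
Codon 6: AAG Lys / AAG Lys — identical.
Codon 7: CCA Pro / CCA Pro — identical.
Codon 8: AAA Lys / AAA Lys — identical.
Codon 9: GUA Val / CGU Arg — nonsynonymous.
Synonymous differences: 1.

1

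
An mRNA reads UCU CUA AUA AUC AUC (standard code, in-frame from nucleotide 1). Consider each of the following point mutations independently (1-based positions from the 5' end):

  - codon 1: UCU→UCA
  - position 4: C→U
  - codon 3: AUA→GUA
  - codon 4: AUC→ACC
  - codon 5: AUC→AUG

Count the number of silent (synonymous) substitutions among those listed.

Codon 1: UCU (Ser) → UCA (Ser) — synonymous.
Codon 2: CUA (Leu) → UUA (Leu) — synonymous.
Codon 3: AUA (Ile) → GUA (Val) — missense.
Codon 4: AUC (Ile) → ACC (Thr) — missense.
Codon 5: AUC (Ile) → AUG (Met) — missense.
Synonymous: 2 of 5.

2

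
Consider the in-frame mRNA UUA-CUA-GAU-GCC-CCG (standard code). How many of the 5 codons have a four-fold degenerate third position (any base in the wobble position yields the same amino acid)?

Codon 1 UUA (Leu): third position 2-fold.
Codon 2 CUA (Leu): third position 4-fold.
Codon 3 GAU (Asp): third position 2-fold.
Codon 4 GCC (Ala): third position 4-fold.
Codon 5 CCG (Pro): third position 4-fold.
Four-fold degenerate third positions: 3.

3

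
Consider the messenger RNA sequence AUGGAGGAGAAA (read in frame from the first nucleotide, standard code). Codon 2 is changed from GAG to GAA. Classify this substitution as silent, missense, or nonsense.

silent

Position 6 falls in codon 2: GAG → Glu.
After the substitution the codon is GAA → Glu.
Both encode Glu, so the change is synonymous.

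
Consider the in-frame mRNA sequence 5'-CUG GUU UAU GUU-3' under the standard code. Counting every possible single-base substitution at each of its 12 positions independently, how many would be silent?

Codon 1 (CUG, Leu): 4 synonymous substitutions.
Codon 2 (GUU, Val): 3 synonymous substitutions.
Codon 3 (UAU, Tyr): 1 synonymous substitution.
Codon 4 (GUU, Val): 3 synonymous substitutions.
Total: 4 + 3 + 1 + 3 = 11.

11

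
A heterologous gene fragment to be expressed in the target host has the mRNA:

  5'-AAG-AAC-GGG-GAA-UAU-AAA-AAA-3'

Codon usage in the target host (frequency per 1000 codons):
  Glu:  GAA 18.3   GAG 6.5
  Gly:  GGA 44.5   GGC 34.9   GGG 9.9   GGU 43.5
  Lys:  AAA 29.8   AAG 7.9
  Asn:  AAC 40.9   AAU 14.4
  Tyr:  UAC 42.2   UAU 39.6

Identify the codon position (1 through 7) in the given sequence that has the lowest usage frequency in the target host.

1

Codon 1 AAG (Lys): 7.9 per 1000.
Codon 2 AAC (Asn): 40.9 per 1000.
Codon 3 GGG (Gly): 9.9 per 1000.
Codon 4 GAA (Glu): 18.3 per 1000.
Codon 5 UAU (Tyr): 39.6 per 1000.
Codon 6 AAA (Lys): 29.8 per 1000.
Codon 7 AAA (Lys): 29.8 per 1000.
Lowest frequency is 7.9 at codon 1.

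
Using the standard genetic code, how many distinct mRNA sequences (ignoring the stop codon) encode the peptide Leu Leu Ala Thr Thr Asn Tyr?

9216

Leu: 6 codons.
Leu: 6 codons.
Ala: 4 codons.
Thr: 4 codons.
Thr: 4 codons.
Asn: 2 codons.
Tyr: 2 codons.
6 × 6 × 4 × 4 × 4 × 2 × 2 = 9216.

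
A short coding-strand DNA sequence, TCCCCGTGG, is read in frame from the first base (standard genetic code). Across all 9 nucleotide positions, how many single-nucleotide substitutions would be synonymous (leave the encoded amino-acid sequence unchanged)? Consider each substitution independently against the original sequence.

Codon 1 (TCC, Ser): 3 synonymous substitutions.
Codon 2 (CCG, Pro): 3 synonymous substitutions.
Codon 3 (TGG, Trp): 0 synonymous substitutions.
Total: 3 + 3 + 0 = 6.

6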